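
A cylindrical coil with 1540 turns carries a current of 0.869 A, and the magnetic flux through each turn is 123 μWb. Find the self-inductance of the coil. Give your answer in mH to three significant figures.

L ≈ 218 mH

Self-inductance is defined by L = NΦ_B/I (flux linkage over current).
L = (1540)(1.230×10^-4 Wb)/(0.869 A) = 0.218 H.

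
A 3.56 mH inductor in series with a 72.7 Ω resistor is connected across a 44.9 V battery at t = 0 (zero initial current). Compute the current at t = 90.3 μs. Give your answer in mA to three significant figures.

I ≈ 520 mA

τ = L/R = 3.560×10^-3/72.7 = 4.897×10^-5 s; final current I_∞ = ε/R = 44.9/72.7 = 0.6176 A.
I(t) = I_∞(1 − e^(−t/τ)) with t/τ = 1.844.
I = (0.6176)(1 − e^(−1.844)) = 0.5199 A.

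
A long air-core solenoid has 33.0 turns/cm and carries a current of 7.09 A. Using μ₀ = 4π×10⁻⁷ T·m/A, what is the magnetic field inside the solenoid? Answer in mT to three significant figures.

Inside a long solenoid, B = μ₀nI.
B = (4π×10⁻⁷)(3.300×10^3 m⁻¹)(7.09 A) = 2.940×10^-2 T.

B ≈ 29.4 mT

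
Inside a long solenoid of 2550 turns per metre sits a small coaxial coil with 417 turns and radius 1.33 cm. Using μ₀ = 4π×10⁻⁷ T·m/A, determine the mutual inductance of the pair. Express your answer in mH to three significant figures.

M ≈ 0.743 mH

The outer solenoid produces a uniform field B₁ = μ₀n₁I₁ across the inner coil,
so the flux linkage is N₂Φ = N₂B₁A₂ = μ₀n₁N₂A₂·I₁, giving M = μ₀n₁N₂A₂.
A₂ = πr² = π(1.330×10^-2 m)² = 5.557×10^-4 m².
M = (4π×10⁻⁷)(2550)(417)(5.557×10^-4) = 7.426×10^-4 H.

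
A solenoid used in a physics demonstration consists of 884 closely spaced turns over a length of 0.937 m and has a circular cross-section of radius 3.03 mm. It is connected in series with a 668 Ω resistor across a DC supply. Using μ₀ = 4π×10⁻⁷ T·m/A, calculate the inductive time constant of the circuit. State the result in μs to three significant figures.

A = πr² = π(3.030×10^-3 m)² = 2.884×10^-5 m².
L = μ₀N²A/ℓ = (4π×10⁻⁷)(884)²(2.884×10^-5)/(0.937) = 3.023×10^-5 H.
τ = L/R = (3.023×10^-5)/(668) = 4.525×10^-8 s.

τ ≈ 0.0453 μs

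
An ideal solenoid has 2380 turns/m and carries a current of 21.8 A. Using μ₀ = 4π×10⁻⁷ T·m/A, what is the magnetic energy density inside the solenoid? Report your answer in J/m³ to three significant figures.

u ≈ 1690 J/m³

B = μ₀nI = (4π×10⁻⁷)(2.380×10^3)(21.8) = 6.520×10^-2 T.
u = B²/(2μ₀) = (6.520×10^-2)²/(2×4π×10⁻⁷) = 1.691×10^3 J/m³.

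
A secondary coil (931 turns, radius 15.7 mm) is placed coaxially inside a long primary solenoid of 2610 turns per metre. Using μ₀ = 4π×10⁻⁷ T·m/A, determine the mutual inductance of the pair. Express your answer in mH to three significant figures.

The outer solenoid produces a uniform field B₁ = μ₀n₁I₁ across the inner coil,
so the flux linkage is N₂Φ = N₂B₁A₂ = μ₀n₁N₂A₂·I₁, giving M = μ₀n₁N₂A₂.
A₂ = πr² = π(1.570×10^-2 m)² = 7.744×10^-4 m².
M = (4π×10⁻⁷)(2610)(931)(7.744×10^-4) = 2.3646×10^-3 H.

M ≈ 2.36 mH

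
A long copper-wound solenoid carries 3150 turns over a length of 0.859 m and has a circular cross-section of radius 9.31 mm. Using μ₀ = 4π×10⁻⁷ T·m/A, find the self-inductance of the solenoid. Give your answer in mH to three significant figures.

A = πr² = π(9.310×10^-3 m)² = 2.723×10^-4 m².
For a long solenoid, L = μ₀N²A/ℓ.
L = (4π×10⁻⁷)(3150)²(2.723×10^-4)/(0.859 m) = 3.953×10^-3 H.

L ≈ 3.95 mH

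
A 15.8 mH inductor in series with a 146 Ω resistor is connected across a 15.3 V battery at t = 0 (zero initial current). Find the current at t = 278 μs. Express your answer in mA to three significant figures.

I ≈ 96.8 mA

τ = L/R = 1.580×10^-2/146 = 1.082×10^-4 s; final current I_∞ = ε/R = 15.3/146 = 0.1048 A.
I(t) = I_∞(1 − e^(−t/τ)) with t/τ = 2.569.
I = (0.1048)(1 − e^(−2.569)) = 9.676×10^-2 A.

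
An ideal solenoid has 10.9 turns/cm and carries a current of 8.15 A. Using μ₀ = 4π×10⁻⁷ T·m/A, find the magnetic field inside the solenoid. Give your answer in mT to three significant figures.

Inside a long solenoid, B = μ₀nI.
B = (4π×10⁻⁷)(1.090×10^3 m⁻¹)(8.15 A) = 1.116×10^-2 T.

B ≈ 11.2 mT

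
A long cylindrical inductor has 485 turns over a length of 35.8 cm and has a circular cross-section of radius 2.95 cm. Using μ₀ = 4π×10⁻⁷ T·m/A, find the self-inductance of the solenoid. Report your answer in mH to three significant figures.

L ≈ 2.26 mH

A = πr² = π(2.950×10^-2 m)² = 2.734×10^-3 m².
For a long solenoid, L = μ₀N²A/ℓ.
L = (4π×10⁻⁷)(485)²(2.734×10^-3)/(0.358 m) = 2.257×10^-3 H.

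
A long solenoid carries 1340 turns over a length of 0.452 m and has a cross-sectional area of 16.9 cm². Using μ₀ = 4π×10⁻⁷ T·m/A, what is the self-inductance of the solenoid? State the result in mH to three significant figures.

A = 16.9 cm² = 1.690×10^-3 m².
For a long solenoid, L = μ₀N²A/ℓ.
L = (4π×10⁻⁷)(1340)²(1.690×10^-3)/(0.452 m) = 8.437×10^-3 H.

L ≈ 8.44 mH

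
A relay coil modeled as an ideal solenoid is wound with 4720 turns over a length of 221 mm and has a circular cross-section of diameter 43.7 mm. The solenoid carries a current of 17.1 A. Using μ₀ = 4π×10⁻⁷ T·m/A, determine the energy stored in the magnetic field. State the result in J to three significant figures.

U ≈ 27.8 J

A = π(d/2)² = π(2.185×10^-2 m)² = 1.500×10^-3 m².
L = μ₀N²A/ℓ = (4π×10⁻⁷)(4720)²(1.500×10^-3)/(0.221) = 0.19 H.
U = ½LI² = ½(0.19)(17.1)² = 27.78 J.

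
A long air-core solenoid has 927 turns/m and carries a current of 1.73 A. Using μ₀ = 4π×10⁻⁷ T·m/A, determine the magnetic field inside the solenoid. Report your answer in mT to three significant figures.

Inside a long solenoid, B = μ₀nI.
B = (4π×10⁻⁷)(927 m⁻¹)(1.73 A) = 2.015×10^-3 T.

B ≈ 2.02 mT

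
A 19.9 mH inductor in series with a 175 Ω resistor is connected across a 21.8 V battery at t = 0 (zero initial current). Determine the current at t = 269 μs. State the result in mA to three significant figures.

I ≈ 113 mA

τ = L/R = 1.990×10^-2/175 = 1.137×10^-4 s; final current I_∞ = ε/R = 21.8/175 = 0.1246 A.
I(t) = I_∞(1 − e^(−t/τ)) with t/τ = 2.366.
I = (0.1246)(1 − e^(−2.366)) = 0.1129 A.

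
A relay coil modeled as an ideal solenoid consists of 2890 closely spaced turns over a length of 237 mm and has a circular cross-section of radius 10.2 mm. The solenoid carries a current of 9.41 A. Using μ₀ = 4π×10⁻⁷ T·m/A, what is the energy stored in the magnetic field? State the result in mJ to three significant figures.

A = πr² = π(1.020×10^-2 m)² = 3.269×10^-4 m².
L = μ₀N²A/ℓ = (4π×10⁻⁷)(2890)²(3.269×10^-4)/(0.237) = 1.447×10^-2 H.
U = ½LI² = ½(1.447×10^-2)(9.41)² = 0.6409 J.

U ≈ 641 mJ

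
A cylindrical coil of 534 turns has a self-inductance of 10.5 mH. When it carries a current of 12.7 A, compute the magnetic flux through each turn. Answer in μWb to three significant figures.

From L = NΦ_B/I, the flux per turn is Φ_B = LI/N.
Φ_B = (1.050×10^-2 H)(12.7 A)/534 = 2.497×10^-4 Wb.

Φ_B ≈ 250 μWb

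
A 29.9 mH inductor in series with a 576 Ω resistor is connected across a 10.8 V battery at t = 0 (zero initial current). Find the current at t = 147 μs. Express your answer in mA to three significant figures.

I ≈ 17.6 mA

τ = L/R = 2.990×10^-2/576 = 5.191×10^-5 s; final current I_∞ = ε/R = 10.8/576 = 1.875×10^-2 A.
I(t) = I_∞(1 − e^(−t/τ)) with t/τ = 2.832.
I = (1.875×10^-2)(1 − e^(−2.832)) = 1.7646×10^-2 A.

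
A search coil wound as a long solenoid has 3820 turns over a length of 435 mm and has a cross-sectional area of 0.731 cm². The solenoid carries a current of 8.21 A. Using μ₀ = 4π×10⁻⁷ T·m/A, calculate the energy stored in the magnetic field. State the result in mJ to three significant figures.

A = 0.731 cm² = 7.310×10^-5 m².
L = μ₀N²A/ℓ = (4π×10⁻⁷)(3820)²(7.310×10^-5)/(0.435) = 3.082×10^-3 H.
U = ½LI² = ½(3.082×10^-3)(8.21)² = 0.1039 J.

U ≈ 104 mJ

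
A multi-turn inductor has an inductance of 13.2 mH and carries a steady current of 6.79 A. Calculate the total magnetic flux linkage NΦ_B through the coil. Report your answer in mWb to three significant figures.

From L = NΦ_B/I, the flux linkage is NΦ_B = LI.
NΦ_B = (1.320×10^-2 H)(6.79 A) = 8.963×10^-2 Wb.

NΦ_B ≈ 89.6 mWb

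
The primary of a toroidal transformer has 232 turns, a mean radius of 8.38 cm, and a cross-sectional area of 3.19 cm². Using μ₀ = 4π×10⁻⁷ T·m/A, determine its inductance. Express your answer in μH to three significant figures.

For a thin toroid, L = μ₀N²A/(2πR).
L = (4π×10⁻⁷)(232)²(3.190×10^-4) / (2π×8.380×10^-2 m) = 4.098×10^-5 H.

L ≈ 41.0 μH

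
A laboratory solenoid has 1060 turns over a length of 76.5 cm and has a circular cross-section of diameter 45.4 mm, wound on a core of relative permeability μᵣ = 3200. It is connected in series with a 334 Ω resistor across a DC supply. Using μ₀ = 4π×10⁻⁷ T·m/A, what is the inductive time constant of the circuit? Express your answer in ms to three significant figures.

A = π(d/2)² = π(2.270×10^-2 m)² = 1.619×10^-3 m².
L = μ₀μᵣN²A/ℓ = (4π×10⁻⁷)(3200)(1060)²(1.619×10^-3)/(0.765) = 9.561 H.
τ = L/R = (9.561)/(334) = 2.863×10^-2 s.

τ ≈ 28.6 ms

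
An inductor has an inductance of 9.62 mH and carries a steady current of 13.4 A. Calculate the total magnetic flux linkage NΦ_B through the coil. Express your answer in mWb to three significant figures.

NΦ_B ≈ 129 mWb

From L = NΦ_B/I, the flux linkage is NΦ_B = LI.
NΦ_B = (9.620×10^-3 H)(13.4 A) = 0.1289 Wb.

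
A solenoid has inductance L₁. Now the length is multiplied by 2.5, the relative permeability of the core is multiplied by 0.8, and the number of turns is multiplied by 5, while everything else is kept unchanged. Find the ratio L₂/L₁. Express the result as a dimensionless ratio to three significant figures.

L₂/L₁ = 8.00

For a solenoid, L ∝ μᵣN²A/ℓ.
L₂/L₁ = (2.5)^-1 × (0.8) × (5)^2 = 8.00.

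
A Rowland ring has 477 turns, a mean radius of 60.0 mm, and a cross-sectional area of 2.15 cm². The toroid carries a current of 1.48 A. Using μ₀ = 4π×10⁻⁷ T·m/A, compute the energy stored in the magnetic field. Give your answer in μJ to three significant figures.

L = μ₀N²A/(2πR) = (4π×10⁻⁷)(477)²(2.150×10^-4)/(2π×6.000×10^-2) = 1.631×10^-4 H.
U = ½LI² = ½(1.631×10^-4)(1.48)² = 1.786×10^-4 J.

U ≈ 179 μJ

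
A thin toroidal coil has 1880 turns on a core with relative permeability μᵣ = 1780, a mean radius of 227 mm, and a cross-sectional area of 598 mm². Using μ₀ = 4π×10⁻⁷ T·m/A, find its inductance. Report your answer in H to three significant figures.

L ≈ 3.31 H

For a thin toroid, L = μ₀μᵣN²A/(2πR).
L = (4π×10⁻⁷)(1780)(1880)²(5.980×10^-4) / (2π×0.227 m) = 3.3147 H.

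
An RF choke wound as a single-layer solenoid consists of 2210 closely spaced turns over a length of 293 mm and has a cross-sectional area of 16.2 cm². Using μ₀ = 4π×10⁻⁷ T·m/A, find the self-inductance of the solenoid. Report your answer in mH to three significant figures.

L ≈ 33.9 mH

A = 16.2 cm² = 1.620×10^-3 m².
For a long solenoid, L = μ₀N²A/ℓ.
L = (4π×10⁻⁷)(2210)²(1.620×10^-3)/(0.293 m) = 3.393×10^-2 H.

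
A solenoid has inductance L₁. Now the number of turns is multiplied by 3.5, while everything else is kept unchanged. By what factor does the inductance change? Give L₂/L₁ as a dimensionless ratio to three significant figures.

L₂/L₁ = 12.3

For a solenoid, L ∝ μᵣN²A/ℓ.
L₂/L₁ = (3.5)^2 = 12.3.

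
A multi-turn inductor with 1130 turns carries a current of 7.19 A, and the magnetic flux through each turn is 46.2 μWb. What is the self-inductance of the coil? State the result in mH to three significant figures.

Self-inductance is defined by L = NΦ_B/I (flux linkage over current).
L = (1130)(4.620×10^-5 Wb)/(7.19 A) = 7.261×10^-3 H.

L ≈ 7.26 mH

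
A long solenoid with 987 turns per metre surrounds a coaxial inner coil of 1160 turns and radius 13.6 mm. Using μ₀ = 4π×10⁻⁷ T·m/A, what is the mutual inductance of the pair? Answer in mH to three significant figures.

The outer solenoid produces a uniform field B₁ = μ₀n₁I₁ across the inner coil,
so the flux linkage is N₂Φ = N₂B₁A₂ = μ₀n₁N₂A₂·I₁, giving M = μ₀n₁N₂A₂.
A₂ = πr² = π(1.360×10^-2 m)² = 5.811×10^-4 m².
M = (4π×10⁻⁷)(987)(1160)(5.811×10^-4) = 8.360×10^-4 H.

M ≈ 0.836 mH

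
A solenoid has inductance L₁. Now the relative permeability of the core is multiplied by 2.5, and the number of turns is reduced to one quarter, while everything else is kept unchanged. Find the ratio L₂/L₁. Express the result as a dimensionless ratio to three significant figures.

For a solenoid, L ∝ μᵣN²A/ℓ.
L₂/L₁ = (2.5) × (0.25)^2 = 0.156.

L₂/L₁ = 0.156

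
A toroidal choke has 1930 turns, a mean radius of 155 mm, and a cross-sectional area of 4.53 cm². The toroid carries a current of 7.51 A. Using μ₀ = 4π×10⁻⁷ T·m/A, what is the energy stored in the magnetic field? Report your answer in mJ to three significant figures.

U ≈ 61.4 mJ

L = μ₀N²A/(2πR) = (4π×10⁻⁷)(1930)²(4.530×10^-4)/(2π×0.155) = 2.177×10^-3 H.
U = ½LI² = ½(2.177×10^-3)(7.51)² = 6.140×10^-2 J.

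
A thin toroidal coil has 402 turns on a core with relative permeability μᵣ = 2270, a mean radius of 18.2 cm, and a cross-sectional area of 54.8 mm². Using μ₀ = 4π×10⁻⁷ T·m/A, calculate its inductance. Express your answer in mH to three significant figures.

For a thin toroid, L = μ₀μᵣN²A/(2πR).
L = (4π×10⁻⁷)(2270)(402)²(5.480×10^-5) / (2π×0.182 m) = 2.209×10^-2 H.

L ≈ 22.1 mH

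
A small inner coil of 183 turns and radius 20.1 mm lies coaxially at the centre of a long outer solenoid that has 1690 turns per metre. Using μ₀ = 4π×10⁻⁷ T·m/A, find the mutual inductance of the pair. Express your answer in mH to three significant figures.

The outer solenoid produces a uniform field B₁ = μ₀n₁I₁ across the inner coil,
so the flux linkage is N₂Φ = N₂B₁A₂ = μ₀n₁N₂A₂·I₁, giving M = μ₀n₁N₂A₂.
A₂ = πr² = π(2.010×10^-2 m)² = 1.269×10^-3 m².
M = (4π×10⁻⁷)(1690)(183)(1.269×10^-3) = 4.933×10^-4 H.

M ≈ 0.493 mH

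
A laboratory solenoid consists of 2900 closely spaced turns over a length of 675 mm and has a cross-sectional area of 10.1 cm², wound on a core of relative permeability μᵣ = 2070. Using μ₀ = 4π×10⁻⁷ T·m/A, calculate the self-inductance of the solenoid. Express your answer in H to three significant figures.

L ≈ 32.7 H

A = 10.1 cm² = 1.010×10^-3 m².
For a long solenoid, L = μ₀μᵣN²A/ℓ.
L = (4π×10⁻⁷)(2070)(2900)²(1.010×10^-3)/(0.675 m) = 32.73 H.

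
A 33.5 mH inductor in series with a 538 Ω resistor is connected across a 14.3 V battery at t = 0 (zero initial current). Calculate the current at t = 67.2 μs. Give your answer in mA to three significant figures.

I ≈ 17.5 mA

τ = L/R = 3.350×10^-2/538 = 6.227×10^-5 s; final current I_∞ = ε/R = 14.3/538 = 2.658×10^-2 A.
I(t) = I_∞(1 − e^(−t/τ)) with t/τ = 1.079.
I = (2.658×10^-2)(1 − e^(−1.079)) = 1.7546×10^-2 A.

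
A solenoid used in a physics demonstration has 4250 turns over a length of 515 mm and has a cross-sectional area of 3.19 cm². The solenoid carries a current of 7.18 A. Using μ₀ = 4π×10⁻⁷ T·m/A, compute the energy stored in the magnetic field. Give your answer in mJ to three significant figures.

A = 3.19 cm² = 3.190×10^-4 m².
L = μ₀N²A/ℓ = (4π×10⁻⁷)(4250)²(3.190×10^-4)/(0.515) = 1.406×10^-2 H.
U = ½LI² = ½(1.406×10^-2)(7.18)² = 0.3624 J.

U ≈ 362 mJ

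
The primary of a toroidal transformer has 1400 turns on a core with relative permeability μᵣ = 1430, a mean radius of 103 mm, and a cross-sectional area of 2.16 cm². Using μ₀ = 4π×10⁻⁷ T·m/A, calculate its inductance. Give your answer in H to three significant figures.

For a thin toroid, L = μ₀μᵣN²A/(2πR).
L = (4π×10⁻⁷)(1430)(1400)²(2.160×10^-4) / (2π×0.103 m) = 1.176 H.

L ≈ 1.18 H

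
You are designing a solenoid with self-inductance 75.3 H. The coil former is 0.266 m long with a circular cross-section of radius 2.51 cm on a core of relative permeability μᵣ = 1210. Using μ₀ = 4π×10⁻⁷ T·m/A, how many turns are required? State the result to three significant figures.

N ≈ 2580 turns

A = πr² = π(2.510×10^-2 m)² = 1.979×10^-3 m².
From L = μ₀μᵣN²A/ℓ, N = √(Lℓ / (μ₀μᵣA)).
N = √[(75.3)(0.266) / ((4π×10⁻⁷)(1210)×1.979×10^-3)] = √(6.656×10^6) ≈ 2579.8.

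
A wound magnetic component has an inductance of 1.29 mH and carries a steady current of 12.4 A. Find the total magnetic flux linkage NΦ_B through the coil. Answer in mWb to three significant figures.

NΦ_B ≈ 16.0 mWb

From L = NΦ_B/I, the flux linkage is NΦ_B = LI.
NΦ_B = (1.290×10^-3 H)(12.4 A) = 1.600×10^-2 Wb.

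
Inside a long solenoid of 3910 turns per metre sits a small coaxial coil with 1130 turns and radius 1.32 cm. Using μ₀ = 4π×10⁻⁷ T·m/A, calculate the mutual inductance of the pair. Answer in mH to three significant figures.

The outer solenoid produces a uniform field B₁ = μ₀n₁I₁ across the inner coil,
so the flux linkage is N₂Φ = N₂B₁A₂ = μ₀n₁N₂A₂·I₁, giving M = μ₀n₁N₂A₂.
A₂ = πr² = π(1.320×10^-2 m)² = 5.474×10^-4 m².
M = (4π×10⁻⁷)(3910)(1130)(5.474×10^-4) = 3.039×10^-3 H.

M ≈ 3.04 mH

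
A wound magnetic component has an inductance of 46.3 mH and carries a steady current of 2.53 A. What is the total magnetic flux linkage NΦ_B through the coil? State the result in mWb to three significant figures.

NΦ_B ≈ 117 mWb

From L = NΦ_B/I, the flux linkage is NΦ_B = LI.
NΦ_B = (4.630×10^-2 H)(2.53 A) = 0.1171 Wb.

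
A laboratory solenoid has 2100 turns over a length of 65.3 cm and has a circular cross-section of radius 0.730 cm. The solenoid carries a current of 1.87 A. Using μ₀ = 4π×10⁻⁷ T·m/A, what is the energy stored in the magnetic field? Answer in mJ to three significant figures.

U ≈ 2.48 mJ

A = πr² = π(7.300×10^-3 m)² = 1.674×10^-4 m².
L = μ₀N²A/ℓ = (4π×10⁻⁷)(2100)²(1.674×10^-4)/(0.653) = 1.421×10^-3 H.
U = ½LI² = ½(1.421×10^-3)(1.87)² = 2.484×10^-3 J.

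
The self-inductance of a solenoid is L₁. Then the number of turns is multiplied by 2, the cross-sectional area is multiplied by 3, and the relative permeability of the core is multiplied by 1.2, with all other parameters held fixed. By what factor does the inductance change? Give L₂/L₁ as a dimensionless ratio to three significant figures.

For a solenoid, L ∝ μᵣN²A/ℓ.
L₂/L₁ = (2)^2 × (3) × (1.2) = 14.4.

L₂/L₁ = 14.4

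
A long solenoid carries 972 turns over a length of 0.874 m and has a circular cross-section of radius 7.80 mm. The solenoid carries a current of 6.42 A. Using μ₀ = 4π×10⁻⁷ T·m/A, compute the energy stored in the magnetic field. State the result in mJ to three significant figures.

U ≈ 5.35 mJ

A = πr² = π(7.800×10^-3 m)² = 1.911×10^-4 m².
L = μ₀N²A/ℓ = (4π×10⁻⁷)(972)²(1.911×10^-4)/(0.874) = 2.596×10^-4 H.
U = ½LI² = ½(2.596×10^-4)(6.42)² = 5.351×10^-3 J.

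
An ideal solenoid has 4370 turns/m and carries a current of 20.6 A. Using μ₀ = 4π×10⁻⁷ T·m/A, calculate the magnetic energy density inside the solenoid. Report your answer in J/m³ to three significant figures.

u ≈ 5090 J/m³

B = μ₀nI = (4π×10⁻⁷)(4.370×10^3)(20.6) = 0.1131 T.
u = B²/(2μ₀) = (0.1131)²/(2×4π×10⁻⁷) = 5.092×10^3 J/m³.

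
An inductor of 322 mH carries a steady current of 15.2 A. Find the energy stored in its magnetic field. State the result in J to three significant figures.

U ≈ 37.2 J

Stored magnetic energy: U = ½LI².
U = ½(0.322 H)(15.2 A)² = 37.2 J.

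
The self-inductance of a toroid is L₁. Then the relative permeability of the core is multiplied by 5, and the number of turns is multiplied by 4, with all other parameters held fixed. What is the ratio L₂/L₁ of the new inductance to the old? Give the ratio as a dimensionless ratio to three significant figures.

L₂/L₁ = 80.0

For a toroid, L ∝ μᵣN²A/R.
L₂/L₁ = (5) × (4)^2 = 80.0.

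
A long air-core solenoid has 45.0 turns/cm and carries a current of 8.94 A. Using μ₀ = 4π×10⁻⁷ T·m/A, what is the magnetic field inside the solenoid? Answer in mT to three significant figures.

B ≈ 50.6 mT

Inside a long solenoid, B = μ₀nI.
B = (4π×10⁻⁷)(4.500×10^3 m⁻¹)(8.94 A) = 5.055×10^-2 T.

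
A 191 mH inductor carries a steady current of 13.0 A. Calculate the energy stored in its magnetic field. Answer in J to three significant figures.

Stored magnetic energy: U = ½LI².
U = ½(0.191 H)(13.0 A)² = 16.14 J.

U ≈ 16.1 J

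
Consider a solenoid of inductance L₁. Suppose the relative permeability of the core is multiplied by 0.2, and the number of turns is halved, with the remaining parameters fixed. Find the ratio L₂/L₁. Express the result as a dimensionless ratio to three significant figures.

For a solenoid, L ∝ μᵣN²A/ℓ.
L₂/L₁ = (0.2) × (0.5)^2 = 0.0500.

L₂/L₁ = 0.0500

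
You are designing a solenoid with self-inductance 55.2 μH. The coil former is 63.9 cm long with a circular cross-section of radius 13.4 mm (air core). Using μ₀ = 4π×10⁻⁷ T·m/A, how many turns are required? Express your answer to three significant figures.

A = πr² = π(1.340×10^-2 m)² = 5.641×10^-4 m².
From L = μ₀N²A/ℓ, N = √(Lℓ / (μ₀A)).
N = √[(5.520×10^-5)(0.639) / ((4π×10⁻⁷)×5.641×10^-4)] = √(4.976×10^4) ≈ 223.1.

N ≈ 223 turns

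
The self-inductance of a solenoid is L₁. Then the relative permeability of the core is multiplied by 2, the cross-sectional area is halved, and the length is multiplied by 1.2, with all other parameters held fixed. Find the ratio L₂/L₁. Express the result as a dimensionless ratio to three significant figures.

L₂/L₁ = 0.833

For a solenoid, L ∝ μᵣN²A/ℓ.
L₂/L₁ = (2) × (0.5) × (1.2)^-1 = 0.833.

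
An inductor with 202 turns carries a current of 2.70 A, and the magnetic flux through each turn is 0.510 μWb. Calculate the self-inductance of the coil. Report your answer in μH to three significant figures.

Self-inductance is defined by L = NΦ_B/I (flux linkage over current).
L = (202)(5.100×10^-7 Wb)/(2.70 A) = 3.816×10^-5 H.

L ≈ 38.2 μH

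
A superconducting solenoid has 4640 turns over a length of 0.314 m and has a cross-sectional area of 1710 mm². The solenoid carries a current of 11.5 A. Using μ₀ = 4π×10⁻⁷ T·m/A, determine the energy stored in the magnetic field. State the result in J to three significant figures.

U ≈ 9.74 J

A = 1710 mm² = 1.710×10^-3 m².
L = μ₀N²A/ℓ = (4π×10⁻⁷)(4640)²(1.710×10^-3)/(0.314) = 0.1473 H.
U = ½LI² = ½(0.1473)(11.5)² = 9.743 J.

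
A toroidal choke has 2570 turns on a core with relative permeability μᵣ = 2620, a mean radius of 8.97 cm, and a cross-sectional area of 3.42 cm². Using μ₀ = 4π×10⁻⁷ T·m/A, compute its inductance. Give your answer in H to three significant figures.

L ≈ 13.2 H

For a thin toroid, L = μ₀μᵣN²A/(2πR).
L = (4π×10⁻⁷)(2620)(2570)²(3.420×10^-4) / (2π×8.970×10^-2 m) = 13.2 H.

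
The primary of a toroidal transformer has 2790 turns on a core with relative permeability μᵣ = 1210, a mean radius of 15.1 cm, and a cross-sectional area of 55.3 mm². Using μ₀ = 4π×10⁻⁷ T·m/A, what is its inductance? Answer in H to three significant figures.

L ≈ 0.690 H

For a thin toroid, L = μ₀μᵣN²A/(2πR).
L = (4π×10⁻⁷)(1210)(2790)²(5.530×10^-5) / (2π×0.151 m) = 0.6899 H.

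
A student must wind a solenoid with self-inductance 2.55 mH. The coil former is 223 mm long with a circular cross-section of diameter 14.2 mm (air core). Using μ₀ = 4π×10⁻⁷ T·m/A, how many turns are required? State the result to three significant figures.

N ≈ 1690 turns

A = π(d/2)² = π(7.100×10^-3 m)² = 1.584×10^-4 m².
From L = μ₀N²A/ℓ, N = √(Lℓ / (μ₀A)).
N = √[(2.550×10^-3)(0.223) / ((4π×10⁻⁷)×1.584×10^-4)] = √(2.857×10^6) ≈ 1690.4.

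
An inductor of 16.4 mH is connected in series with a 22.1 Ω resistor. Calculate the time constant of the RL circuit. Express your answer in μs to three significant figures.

τ = L/R = (1.640×10^-2 H)/(22.1 Ω) = 7.421×10^-4 s.

τ ≈ 742 μs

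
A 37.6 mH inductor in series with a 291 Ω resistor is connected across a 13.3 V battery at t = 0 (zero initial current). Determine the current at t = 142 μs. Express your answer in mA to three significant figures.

τ = L/R = 3.760×10^-2/291 = 1.292×10^-4 s; final current I_∞ = ε/R = 13.3/291 = 4.570×10^-2 A.
I(t) = I_∞(1 − e^(−t/τ)) with t/τ = 1.099.
I = (4.570×10^-2)(1 − e^(−1.099)) = 3.048×10^-2 A.

I ≈ 30.5 mA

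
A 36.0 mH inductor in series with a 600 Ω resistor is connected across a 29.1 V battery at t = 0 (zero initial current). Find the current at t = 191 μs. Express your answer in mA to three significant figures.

τ = L/R = 3.600×10^-2/600 = 6.000×10^-5 s; final current I_∞ = ε/R = 29.1/600 = 4.850×10^-2 A.
I(t) = I_∞(1 − e^(−t/τ)) with t/τ = 3.183.
I = (4.850×10^-2)(1 − e^(−3.183)) = 4.649×10^-2 A.

I ≈ 46.5 mA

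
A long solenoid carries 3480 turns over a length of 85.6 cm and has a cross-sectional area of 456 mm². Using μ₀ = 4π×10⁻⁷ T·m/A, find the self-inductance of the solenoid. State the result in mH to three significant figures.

L ≈ 8.11 mH

A = 456 mm² = 4.560×10^-4 m².
For a long solenoid, L = μ₀N²A/ℓ.
L = (4π×10⁻⁷)(3480)²(4.560×10^-4)/(0.856 m) = 8.107×10^-3 H.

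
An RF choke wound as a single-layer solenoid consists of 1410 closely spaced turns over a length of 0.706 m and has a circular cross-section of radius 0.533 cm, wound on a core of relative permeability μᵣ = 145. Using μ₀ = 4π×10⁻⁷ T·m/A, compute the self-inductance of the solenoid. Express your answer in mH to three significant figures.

L ≈ 45.8 mH

A = πr² = π(5.330×10^-3 m)² = 8.9249×10^-5 m².
For a long solenoid, L = μ₀μᵣN²A/ℓ.
L = (4π×10⁻⁷)(145)(1410)²(8.9249×10^-5)/(0.706 m) = 4.579×10^-2 H.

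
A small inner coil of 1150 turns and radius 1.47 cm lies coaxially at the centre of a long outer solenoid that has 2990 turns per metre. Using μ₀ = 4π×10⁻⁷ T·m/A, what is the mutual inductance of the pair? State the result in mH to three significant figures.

The outer solenoid produces a uniform field B₁ = μ₀n₁I₁ across the inner coil,
so the flux linkage is N₂Φ = N₂B₁A₂ = μ₀n₁N₂A₂·I₁, giving M = μ₀n₁N₂A₂.
A₂ = πr² = π(1.470×10^-2 m)² = 6.789×10^-4 m².
M = (4π×10⁻⁷)(2990)(1150)(6.789×10^-4) = 2.933×10^-3 H.

M ≈ 2.93 mH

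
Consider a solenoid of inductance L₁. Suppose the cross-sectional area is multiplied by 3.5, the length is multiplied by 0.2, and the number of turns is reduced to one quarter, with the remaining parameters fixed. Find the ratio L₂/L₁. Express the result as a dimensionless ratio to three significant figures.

For a solenoid, L ∝ μᵣN²A/ℓ.
L₂/L₁ = (3.5) × (0.2)^-1 × (0.25)^2 = 1.09.

L₂/L₁ = 1.09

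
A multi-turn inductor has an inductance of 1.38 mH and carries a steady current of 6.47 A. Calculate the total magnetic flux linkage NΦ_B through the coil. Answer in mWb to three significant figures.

NΦ_B ≈ 8.93 mWb

From L = NΦ_B/I, the flux linkage is NΦ_B = LI.
NΦ_B = (1.380×10^-3 H)(6.47 A) = 8.929×10^-3 Wb.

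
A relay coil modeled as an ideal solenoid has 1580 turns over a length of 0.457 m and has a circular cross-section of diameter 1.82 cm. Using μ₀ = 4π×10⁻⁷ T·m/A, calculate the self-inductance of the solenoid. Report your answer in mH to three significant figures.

L ≈ 1.79 mH

A = π(d/2)² = π(9.100×10^-3 m)² = 2.602×10^-4 m².
For a long solenoid, L = μ₀N²A/ℓ.
L = (4π×10⁻⁷)(1580)²(2.602×10^-4)/(0.457 m) = 1.786×10^-3 H.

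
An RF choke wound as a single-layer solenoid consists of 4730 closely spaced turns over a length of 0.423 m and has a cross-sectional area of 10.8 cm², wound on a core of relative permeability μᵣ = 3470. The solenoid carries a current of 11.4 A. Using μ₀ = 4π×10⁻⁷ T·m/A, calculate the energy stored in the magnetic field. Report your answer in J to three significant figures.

A = 10.8 cm² = 1.080×10^-3 m².
L = μ₀μᵣN²A/ℓ = (4π×10⁻⁷)(3470)(4730)²(1.080×10^-3)/(0.423) = 249.1 H.
U = ½LI² = ½(249.1)(11.4)² = 1.619×10^4 J.

U ≈ 16200 J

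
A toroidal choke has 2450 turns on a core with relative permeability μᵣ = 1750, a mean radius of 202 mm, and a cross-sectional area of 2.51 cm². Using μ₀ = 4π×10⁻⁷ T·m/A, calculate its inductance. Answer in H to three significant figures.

For a thin toroid, L = μ₀μᵣN²A/(2πR).
L = (4π×10⁻⁷)(1750)(2450)²(2.510×10^-4) / (2π×0.202 m) = 2.61 H.

L ≈ 2.61 H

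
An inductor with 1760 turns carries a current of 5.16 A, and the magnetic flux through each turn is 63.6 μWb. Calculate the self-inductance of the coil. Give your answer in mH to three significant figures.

Self-inductance is defined by L = NΦ_B/I (flux linkage over current).
L = (1760)(6.360×10^-5 Wb)/(5.16 A) = 2.169×10^-2 H.

L ≈ 21.7 mH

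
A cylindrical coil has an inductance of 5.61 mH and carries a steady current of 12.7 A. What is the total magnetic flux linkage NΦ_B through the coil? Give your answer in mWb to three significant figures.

NΦ_B ≈ 71.2 mWb

From L = NΦ_B/I, the flux linkage is NΦ_B = LI.
NΦ_B = (5.610×10^-3 H)(12.7 A) = 7.1247×10^-2 Wb.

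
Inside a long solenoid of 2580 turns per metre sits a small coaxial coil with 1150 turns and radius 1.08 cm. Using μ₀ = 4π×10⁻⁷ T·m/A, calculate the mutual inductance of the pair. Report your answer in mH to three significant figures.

M ≈ 1.37 mH

The outer solenoid produces a uniform field B₁ = μ₀n₁I₁ across the inner coil,
so the flux linkage is N₂Φ = N₂B₁A₂ = μ₀n₁N₂A₂·I₁, giving M = μ₀n₁N₂A₂.
A₂ = πr² = π(1.080×10^-2 m)² = 3.664×10^-4 m².
M = (4π×10⁻⁷)(2580)(1150)(3.664×10^-4) = 1.366×10^-3 H.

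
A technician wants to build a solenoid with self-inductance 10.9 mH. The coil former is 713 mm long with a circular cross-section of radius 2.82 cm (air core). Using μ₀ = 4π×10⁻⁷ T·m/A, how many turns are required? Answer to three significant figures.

N ≈ 1570 turns

A = πr² = π(2.820×10^-2 m)² = 2.498×10^-3 m².
From L = μ₀N²A/ℓ, N = √(Lℓ / (μ₀A)).
N = √[(1.090×10^-2)(0.713) / ((4π×10⁻⁷)×2.498×10^-3)] = √(2.475×10^6) ≈ 1573.4.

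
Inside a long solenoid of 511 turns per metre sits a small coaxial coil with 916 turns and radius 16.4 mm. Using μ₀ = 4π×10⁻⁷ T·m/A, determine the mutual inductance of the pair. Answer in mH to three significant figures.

The outer solenoid produces a uniform field B₁ = μ₀n₁I₁ across the inner coil,
so the flux linkage is N₂Φ = N₂B₁A₂ = μ₀n₁N₂A₂·I₁, giving M = μ₀n₁N₂A₂.
A₂ = πr² = π(1.640×10^-2 m)² = 8.450×10^-4 m².
M = (4π×10⁻⁷)(511)(916)(8.450×10^-4) = 4.970×10^-4 H.

M ≈ 0.497 mH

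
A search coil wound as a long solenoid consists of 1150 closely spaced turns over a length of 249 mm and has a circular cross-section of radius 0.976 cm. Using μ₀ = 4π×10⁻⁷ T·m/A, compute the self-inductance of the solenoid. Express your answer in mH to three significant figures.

A = πr² = π(9.760×10^-3 m)² = 2.993×10^-4 m².
For a long solenoid, L = μ₀N²A/ℓ.
L = (4π×10⁻⁷)(1150)²(2.993×10^-4)/(0.249 m) = 1.997×10^-3 H.

L ≈ 2.00 mH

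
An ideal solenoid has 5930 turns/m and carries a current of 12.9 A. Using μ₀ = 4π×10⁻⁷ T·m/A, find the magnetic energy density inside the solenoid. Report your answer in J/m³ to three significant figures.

u ≈ 3680 J/m³

B = μ₀nI = (4π×10⁻⁷)(5.930×10^3)(12.9) = 9.613×10^-2 T.
u = B²/(2μ₀) = (9.613×10^-2)²/(2×4π×10⁻⁷) = 3.677×10^3 J/m³.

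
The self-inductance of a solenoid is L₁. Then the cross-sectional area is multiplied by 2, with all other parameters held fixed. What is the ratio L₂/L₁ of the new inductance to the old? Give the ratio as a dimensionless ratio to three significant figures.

L₂/L₁ = 2.00

For a solenoid, L ∝ μᵣN²A/ℓ.
L₂/L₁ = (2) = 2.00.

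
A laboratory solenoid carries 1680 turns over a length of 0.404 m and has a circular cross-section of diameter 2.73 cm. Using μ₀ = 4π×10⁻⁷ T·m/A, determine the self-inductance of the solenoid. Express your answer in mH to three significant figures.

A = π(d/2)² = π(1.365×10^-2 m)² = 5.853×10^-4 m².
For a long solenoid, L = μ₀N²A/ℓ.
L = (4π×10⁻⁷)(1680)²(5.853×10^-4)/(0.404 m) = 5.139×10^-3 H.

L ≈ 5.14 mH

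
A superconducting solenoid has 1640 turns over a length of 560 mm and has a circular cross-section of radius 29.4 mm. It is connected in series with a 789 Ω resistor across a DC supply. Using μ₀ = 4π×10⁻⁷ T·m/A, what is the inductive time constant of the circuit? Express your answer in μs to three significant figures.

τ ≈ 20.8 μs

A = πr² = π(2.940×10^-2 m)² = 2.715×10^-3 m².
L = μ₀N²A/ℓ = (4π×10⁻⁷)(1640)²(2.715×10^-3)/(0.56) = 1.639×10^-2 H.
τ = L/R = (1.639×10^-2)/(789) = 2.077×10^-5 s.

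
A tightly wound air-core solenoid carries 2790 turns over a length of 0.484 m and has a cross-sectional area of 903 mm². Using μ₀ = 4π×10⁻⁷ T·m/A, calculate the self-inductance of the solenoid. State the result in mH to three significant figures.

L ≈ 18.2 mH

A = 903 mm² = 9.030×10^-4 m².
For a long solenoid, L = μ₀N²A/ℓ.
L = (4π×10⁻⁷)(2790)²(9.030×10^-4)/(0.484 m) = 1.82499×10^-2 H.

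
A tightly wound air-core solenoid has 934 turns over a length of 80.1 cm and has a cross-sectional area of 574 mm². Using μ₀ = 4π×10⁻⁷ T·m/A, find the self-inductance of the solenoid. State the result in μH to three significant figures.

A = 574 mm² = 5.740×10^-4 m².
For a long solenoid, L = μ₀N²A/ℓ.
L = (4π×10⁻⁷)(934)²(5.740×10^-4)/(0.801 m) = 7.856×10^-4 H.

L ≈ 786 μH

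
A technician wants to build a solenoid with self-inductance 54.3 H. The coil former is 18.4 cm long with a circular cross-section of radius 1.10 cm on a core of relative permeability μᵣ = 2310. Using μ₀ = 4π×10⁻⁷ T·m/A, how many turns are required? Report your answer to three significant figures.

N ≈ 3010 turns

A = πr² = π(1.100×10^-2 m)² = 3.801×10^-4 m².
From L = μ₀μᵣN²A/ℓ, N = √(Lℓ / (μ₀μᵣA)).
N = √[(54.3)(0.184) / ((4π×10⁻⁷)(2310)×3.801×10^-4)] = √(9.054×10^6) ≈ 3009.1.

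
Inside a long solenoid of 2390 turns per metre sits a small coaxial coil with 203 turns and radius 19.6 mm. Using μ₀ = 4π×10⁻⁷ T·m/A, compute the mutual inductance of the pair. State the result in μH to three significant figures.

The outer solenoid produces a uniform field B₁ = μ₀n₁I₁ across the inner coil,
so the flux linkage is N₂Φ = N₂B₁A₂ = μ₀n₁N₂A₂·I₁, giving M = μ₀n₁N₂A₂.
A₂ = πr² = π(1.960×10^-2 m)² = 1.207×10^-3 m².
M = (4π×10⁻⁷)(2390)(203)(1.207×10^-3) = 7.358×10^-4 H.

M ≈ 736 μH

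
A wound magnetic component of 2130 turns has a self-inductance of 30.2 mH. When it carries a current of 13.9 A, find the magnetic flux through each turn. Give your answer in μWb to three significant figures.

Φ_B ≈ 197 μWb

From L = NΦ_B/I, the flux per turn is Φ_B = LI/N.
Φ_B = (3.020×10^-2 H)(13.9 A)/2130 = 1.971×10^-4 Wb.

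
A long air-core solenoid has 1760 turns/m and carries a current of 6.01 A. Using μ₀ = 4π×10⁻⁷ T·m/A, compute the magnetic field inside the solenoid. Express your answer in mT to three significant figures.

B ≈ 13.3 mT

Inside a long solenoid, B = μ₀nI.
B = (4π×10⁻⁷)(1.760×10^3 m⁻¹)(6.01 A) = 1.329×10^-2 T.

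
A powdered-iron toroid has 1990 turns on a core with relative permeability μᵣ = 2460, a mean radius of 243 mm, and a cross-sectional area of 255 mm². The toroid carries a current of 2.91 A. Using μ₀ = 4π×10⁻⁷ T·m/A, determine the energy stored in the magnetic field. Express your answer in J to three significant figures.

U ≈ 8.66 J

L = μ₀μᵣN²A/(2πR) = (4π×10⁻⁷)(2460)(1990)²(2.550×10^-4)/(2π×0.243) = 2.0446 H.
U = ½LI² = ½(2.0446)(2.91)² = 8.657 J.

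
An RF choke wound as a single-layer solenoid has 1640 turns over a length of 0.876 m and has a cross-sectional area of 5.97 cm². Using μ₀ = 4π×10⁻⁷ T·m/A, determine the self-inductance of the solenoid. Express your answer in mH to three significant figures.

A = 5.97 cm² = 5.970×10^-4 m².
For a long solenoid, L = μ₀N²A/ℓ.
L = (4π×10⁻⁷)(1640)²(5.970×10^-4)/(0.876 m) = 2.303×10^-3 H.

L ≈ 2.30 mH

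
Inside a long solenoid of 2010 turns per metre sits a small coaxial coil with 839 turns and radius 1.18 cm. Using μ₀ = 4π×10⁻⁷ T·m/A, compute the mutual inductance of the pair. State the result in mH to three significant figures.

M ≈ 0.927 mH

The outer solenoid produces a uniform field B₁ = μ₀n₁I₁ across the inner coil,
so the flux linkage is N₂Φ = N₂B₁A₂ = μ₀n₁N₂A₂·I₁, giving M = μ₀n₁N₂A₂.
A₂ = πr² = π(1.180×10^-2 m)² = 4.374×10^-4 m².
M = (4π×10⁻⁷)(2010)(839)(4.374×10^-4) = 9.270×10^-4 H.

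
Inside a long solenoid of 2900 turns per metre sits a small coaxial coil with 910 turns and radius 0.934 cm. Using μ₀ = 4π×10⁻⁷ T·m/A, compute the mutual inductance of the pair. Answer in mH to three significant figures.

The outer solenoid produces a uniform field B₁ = μ₀n₁I₁ across the inner coil,
so the flux linkage is N₂Φ = N₂B₁A₂ = μ₀n₁N₂A₂·I₁, giving M = μ₀n₁N₂A₂.
A₂ = πr² = π(9.340×10^-3 m)² = 2.741×10^-4 m².
M = (4π×10⁻⁷)(2900)(910)(2.741×10^-4) = 9.089×10^-4 H.

M ≈ 0.909 mH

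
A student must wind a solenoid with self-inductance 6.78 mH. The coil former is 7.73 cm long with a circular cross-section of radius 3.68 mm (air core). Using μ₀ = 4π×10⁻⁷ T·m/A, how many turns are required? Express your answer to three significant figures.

N ≈ 3130 turns

A = πr² = π(3.680×10^-3 m)² = 4.254×10^-5 m².
From L = μ₀N²A/ℓ, N = √(Lℓ / (μ₀A)).
N = √[(6.780×10^-3)(7.730×10^-2) / ((4π×10⁻⁷)×4.254×10^-5)] = √(9.803×10^6) ≈ 3131.0.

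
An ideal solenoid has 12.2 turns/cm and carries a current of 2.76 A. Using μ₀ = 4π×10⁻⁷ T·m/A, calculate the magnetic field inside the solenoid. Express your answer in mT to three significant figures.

Inside a long solenoid, B = μ₀nI.
B = (4π×10⁻⁷)(1.220×10^3 m⁻¹)(2.76 A) = 4.231×10^-3 T.

B ≈ 4.23 mT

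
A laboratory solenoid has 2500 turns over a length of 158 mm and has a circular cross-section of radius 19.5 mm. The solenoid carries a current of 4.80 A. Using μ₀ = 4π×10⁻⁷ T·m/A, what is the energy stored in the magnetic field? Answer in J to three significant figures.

U ≈ 0.684 J

A = πr² = π(1.950×10^-2 m)² = 1.1946×10^-3 m².
L = μ₀N²A/ℓ = (4π×10⁻⁷)(2500)²(1.1946×10^-3)/(0.158) = 5.938×10^-2 H.
U = ½LI² = ½(5.938×10^-2)(4.80)² = 0.6841 J.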